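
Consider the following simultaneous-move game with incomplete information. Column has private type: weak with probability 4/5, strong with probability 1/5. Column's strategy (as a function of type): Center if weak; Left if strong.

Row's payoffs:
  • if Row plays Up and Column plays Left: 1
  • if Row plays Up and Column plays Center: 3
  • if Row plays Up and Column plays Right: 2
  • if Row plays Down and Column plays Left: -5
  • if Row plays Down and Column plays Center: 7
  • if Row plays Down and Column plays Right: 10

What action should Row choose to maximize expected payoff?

Down

E[Up] = 4/5·(3) + 1/5·(1) = 13/5
E[Down] = 4/5·(7) + 1/5·(-5) = 23/5
Best response: Down (23/5 is the largest).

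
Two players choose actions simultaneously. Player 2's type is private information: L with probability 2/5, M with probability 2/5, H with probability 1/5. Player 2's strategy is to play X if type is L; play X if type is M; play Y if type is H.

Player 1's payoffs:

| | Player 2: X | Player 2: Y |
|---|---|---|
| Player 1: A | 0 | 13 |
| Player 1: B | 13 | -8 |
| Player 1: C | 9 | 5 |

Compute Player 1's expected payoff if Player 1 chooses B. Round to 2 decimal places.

8.80

E[B] = 2/5·13 + 2/5·13 + 1/5·(-8) = 26/5 + 26/5 + (-8/5) = 44/5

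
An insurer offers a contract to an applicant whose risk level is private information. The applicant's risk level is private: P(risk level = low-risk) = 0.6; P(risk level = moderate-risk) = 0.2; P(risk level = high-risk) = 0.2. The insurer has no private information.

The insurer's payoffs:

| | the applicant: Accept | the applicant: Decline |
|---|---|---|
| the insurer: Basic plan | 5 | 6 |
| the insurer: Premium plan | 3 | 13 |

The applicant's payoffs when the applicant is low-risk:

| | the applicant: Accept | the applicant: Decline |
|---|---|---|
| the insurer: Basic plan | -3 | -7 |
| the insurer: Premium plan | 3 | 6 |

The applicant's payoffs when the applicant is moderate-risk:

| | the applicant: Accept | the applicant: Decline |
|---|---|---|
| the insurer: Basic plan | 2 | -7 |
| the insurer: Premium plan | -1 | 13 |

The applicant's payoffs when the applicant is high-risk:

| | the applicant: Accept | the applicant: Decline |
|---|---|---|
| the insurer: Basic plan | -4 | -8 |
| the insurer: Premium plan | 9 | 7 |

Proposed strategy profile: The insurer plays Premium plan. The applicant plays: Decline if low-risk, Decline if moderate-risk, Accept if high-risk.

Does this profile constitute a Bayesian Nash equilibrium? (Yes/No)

A profile is a BNE iff every type of every player is best-responding given beliefs about the other side.
The insurer plays Premium plan: E[Premium plan] = 0.6·(13) + 0.2·(13) + 0.2·(3) = 11; E[Basic plan] = 5.8. Best-responding. ✓
The applicant (risk level low-risk), facing Premium plan: Accept gives 3, Decline gives 6. Proposed Decline is best. ✓
The applicant (risk level moderate-risk), facing Premium plan: Accept gives -1, Decline gives 13. Proposed Decline is best. ✓
The applicant (risk level high-risk), facing Premium plan: Accept gives 9, Decline gives 7. Proposed Accept is best. ✓

Yes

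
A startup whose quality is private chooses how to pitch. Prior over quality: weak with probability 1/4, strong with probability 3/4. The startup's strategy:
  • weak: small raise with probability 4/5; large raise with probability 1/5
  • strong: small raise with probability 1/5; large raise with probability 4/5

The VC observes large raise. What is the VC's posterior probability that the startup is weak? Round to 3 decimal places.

0.077

Apply Bayes' rule using the sender's strategy as the likelihood.
P(large raise) = (1/4)·(1/5) + (3/4)·(4/5) = 13/20
P(weak | large raise) = ((1/4)·(1/5)) / (13/20) = (1/20) / (13/20) = 1/13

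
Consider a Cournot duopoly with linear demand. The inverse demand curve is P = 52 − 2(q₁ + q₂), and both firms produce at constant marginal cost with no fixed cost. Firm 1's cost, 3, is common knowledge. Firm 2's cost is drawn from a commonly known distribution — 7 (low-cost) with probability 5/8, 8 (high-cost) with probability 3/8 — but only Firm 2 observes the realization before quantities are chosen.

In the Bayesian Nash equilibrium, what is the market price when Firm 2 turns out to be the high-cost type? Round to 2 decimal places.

Type-c best response for Firm 2: q₂(c) = (52 − c)/4 − q₁/2.
Firm 1 maximizes expected profit; its first-order condition is 52 − 4q₁ − 2E[q₂] − 3 = 0.
Substituting E[q₂] and solving: E[c₂] = 7.375, so q₁ = (52 − 2·3 + 7.375)/6 = 8.89583.
q₂(high-cost) = 6.55208, so P = 52 − 2·(8.89583 + 6.55208) = 21.1042.

21.10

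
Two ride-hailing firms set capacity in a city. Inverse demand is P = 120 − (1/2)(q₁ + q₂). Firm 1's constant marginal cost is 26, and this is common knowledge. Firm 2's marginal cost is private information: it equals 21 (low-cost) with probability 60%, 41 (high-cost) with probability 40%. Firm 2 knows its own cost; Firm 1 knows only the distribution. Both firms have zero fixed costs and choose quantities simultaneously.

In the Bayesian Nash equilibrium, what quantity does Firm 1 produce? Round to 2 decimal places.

64.67

Type-c best response for Firm 2: q₂(c) = (120 − c) − q₁/2.
Firm 1 maximizes expected profit; its first-order condition is 120 − q₁ − (1/2)E[q₂] − 26 = 0.
Substituting E[q₂] and solving: E[c₂] = 29, so q₁ = (120 − 2·26 + 29)/(3/2) = 64.6667.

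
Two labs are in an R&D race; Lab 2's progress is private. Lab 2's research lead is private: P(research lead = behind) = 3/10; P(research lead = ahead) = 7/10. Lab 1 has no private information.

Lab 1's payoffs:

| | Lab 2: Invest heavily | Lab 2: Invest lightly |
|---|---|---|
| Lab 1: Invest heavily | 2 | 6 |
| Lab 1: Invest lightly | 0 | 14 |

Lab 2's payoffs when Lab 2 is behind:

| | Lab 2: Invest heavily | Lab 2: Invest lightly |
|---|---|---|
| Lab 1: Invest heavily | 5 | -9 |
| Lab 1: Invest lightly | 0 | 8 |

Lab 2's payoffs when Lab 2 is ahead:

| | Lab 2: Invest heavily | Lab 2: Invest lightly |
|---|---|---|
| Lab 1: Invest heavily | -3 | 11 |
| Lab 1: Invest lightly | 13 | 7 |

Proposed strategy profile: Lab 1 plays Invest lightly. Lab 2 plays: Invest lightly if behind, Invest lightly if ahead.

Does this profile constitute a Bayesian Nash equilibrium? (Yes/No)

A profile is a BNE iff every type of every player is best-responding given beliefs about the other side.
Lab 1 plays Invest lightly: E[Invest lightly] = 3/10·(14) + 7/10·(14) = 14; E[Invest heavily] = 6. Best-responding. ✓
Lab 2 (research lead behind), facing Invest lightly: Invest heavily gives 0, Invest lightly gives 8. Proposed Invest lightly is best. ✓
Lab 2 (research lead ahead), facing Invest lightly: Invest heavily gives 13, Invest lightly gives 7. Proposed Invest lightly is not best — profitable deviation exists. ✗

No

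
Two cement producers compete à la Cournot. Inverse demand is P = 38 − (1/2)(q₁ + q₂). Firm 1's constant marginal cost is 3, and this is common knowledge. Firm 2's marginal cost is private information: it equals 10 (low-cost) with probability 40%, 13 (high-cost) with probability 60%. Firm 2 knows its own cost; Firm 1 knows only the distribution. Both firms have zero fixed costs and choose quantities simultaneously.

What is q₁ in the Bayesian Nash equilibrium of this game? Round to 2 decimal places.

Type-c best response for Firm 2: q₂(c) = (38 − c) − q₁/2.
Firm 1 maximizes expected profit; its first-order condition is 38 − q₁ − (1/2)E[q₂] − 3 = 0.
Substituting E[q₂] and solving: E[c₂] = 11.8, so q₁ = (38 − 2·3 + 11.8)/(3/2) = 29.2.

29.20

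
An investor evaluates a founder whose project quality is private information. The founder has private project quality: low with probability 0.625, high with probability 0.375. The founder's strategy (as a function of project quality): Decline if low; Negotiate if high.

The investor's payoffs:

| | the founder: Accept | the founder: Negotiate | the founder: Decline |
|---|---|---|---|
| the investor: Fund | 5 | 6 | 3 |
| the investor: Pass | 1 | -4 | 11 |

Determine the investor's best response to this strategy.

Pass

Compute the investor's expected payoff for each action, taking the expectation over the founder's type.
E[Fund] = 0.625·(3) + 0.375·(6) = 4.125
E[Pass] = 0.625·(11) + 0.375·(-4) = 5.375
Best response: Pass (5.375 is the largest).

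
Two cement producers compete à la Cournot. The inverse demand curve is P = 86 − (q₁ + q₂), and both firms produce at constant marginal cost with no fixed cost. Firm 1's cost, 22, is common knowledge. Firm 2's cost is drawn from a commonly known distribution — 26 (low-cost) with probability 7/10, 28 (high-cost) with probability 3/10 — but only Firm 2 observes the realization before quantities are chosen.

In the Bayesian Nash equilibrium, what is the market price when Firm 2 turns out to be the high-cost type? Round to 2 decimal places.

Firm 2 with cost c maximizes (86 − (q₁+q₂) − c)·q₂, giving q₂(c) = (86 − c − q₁)/2.
E[c₂] = 7/10·26 + 3/10·28 = 26.6
Firm 1's FOC against E[q₂] yields q₁ = (86 − 2·22 + E[c₂])/3 = (86 − 44 + 26.6)/3 = 22.8667.
q₂(high-cost) = 17.5667, so P = 86 − (22.8667 + 17.5667) = 45.5667.

45.57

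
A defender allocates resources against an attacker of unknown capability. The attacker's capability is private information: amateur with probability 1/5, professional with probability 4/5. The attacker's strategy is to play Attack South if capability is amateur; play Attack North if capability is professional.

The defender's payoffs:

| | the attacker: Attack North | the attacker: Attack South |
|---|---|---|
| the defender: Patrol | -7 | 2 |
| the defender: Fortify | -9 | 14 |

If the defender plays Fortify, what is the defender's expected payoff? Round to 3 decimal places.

-4.400

Take the expectation over the attacker's capability, weighting each type's action by its prior probability.
E[Fortify] = 1/5·14 + 4/5·(-9) = 14/5 + (-36/5) = -22/5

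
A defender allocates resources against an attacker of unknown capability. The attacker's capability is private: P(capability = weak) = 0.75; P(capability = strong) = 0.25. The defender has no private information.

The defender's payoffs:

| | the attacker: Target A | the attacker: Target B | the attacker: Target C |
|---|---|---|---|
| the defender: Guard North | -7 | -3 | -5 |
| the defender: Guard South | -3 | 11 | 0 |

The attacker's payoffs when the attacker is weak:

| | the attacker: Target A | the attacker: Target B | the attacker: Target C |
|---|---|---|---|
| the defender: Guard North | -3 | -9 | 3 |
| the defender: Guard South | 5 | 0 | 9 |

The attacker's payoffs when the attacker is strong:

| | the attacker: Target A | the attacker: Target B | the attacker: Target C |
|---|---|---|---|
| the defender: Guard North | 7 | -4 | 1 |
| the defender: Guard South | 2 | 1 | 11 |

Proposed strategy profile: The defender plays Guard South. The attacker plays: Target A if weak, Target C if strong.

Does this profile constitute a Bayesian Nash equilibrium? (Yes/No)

No

The defender plays Guard South: E[Guard South] = 0.75·(-3) + 0.25·(0) = -2.25; E[Guard North] = -6.5. Best-responding. ✓
The attacker (capability weak), facing Guard South: Target A gives 5, Target B gives 0, Target C gives 9. Proposed Target A is not best — profitable deviation exists. ✗
The attacker (capability strong), facing Guard South: Target A gives 2, Target B gives 1, Target C gives 11. Proposed Target C is best. ✓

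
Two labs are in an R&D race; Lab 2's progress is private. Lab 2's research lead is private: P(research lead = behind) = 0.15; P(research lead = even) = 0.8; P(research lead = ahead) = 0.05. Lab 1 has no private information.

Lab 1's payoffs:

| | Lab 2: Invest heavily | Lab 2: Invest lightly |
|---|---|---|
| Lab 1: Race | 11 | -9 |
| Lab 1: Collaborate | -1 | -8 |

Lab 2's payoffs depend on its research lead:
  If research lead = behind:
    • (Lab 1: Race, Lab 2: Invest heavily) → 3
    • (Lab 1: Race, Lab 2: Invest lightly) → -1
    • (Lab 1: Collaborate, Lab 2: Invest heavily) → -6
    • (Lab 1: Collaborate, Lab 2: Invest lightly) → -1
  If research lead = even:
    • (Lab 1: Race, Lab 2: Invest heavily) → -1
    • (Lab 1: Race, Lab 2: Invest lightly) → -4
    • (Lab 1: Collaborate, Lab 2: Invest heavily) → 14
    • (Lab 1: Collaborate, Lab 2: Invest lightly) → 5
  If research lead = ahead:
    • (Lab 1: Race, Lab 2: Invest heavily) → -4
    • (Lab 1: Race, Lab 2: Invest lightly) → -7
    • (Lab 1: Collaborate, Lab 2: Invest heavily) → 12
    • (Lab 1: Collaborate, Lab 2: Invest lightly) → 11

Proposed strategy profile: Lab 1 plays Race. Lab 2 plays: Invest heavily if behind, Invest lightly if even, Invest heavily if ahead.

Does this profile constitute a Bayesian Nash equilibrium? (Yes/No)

Lab 1 plays Race: E[Race] = 0.15·(11) + 0.8·(-9) + 0.05·(11) = -5; E[Collaborate] = -6.6. Best-responding. ✓
Lab 2 (research lead behind), facing Race: Invest heavily gives 3, Invest lightly gives -1. Proposed Invest heavily is best. ✓
Lab 2 (research lead even), facing Race: Invest heavily gives -1, Invest lightly gives -4. Proposed Invest lightly is not best — profitable deviation exists. ✗
Lab 2 (research lead ahead), facing Race: Invest heavily gives -4, Invest lightly gives -7. Proposed Invest heavily is best. ✓

No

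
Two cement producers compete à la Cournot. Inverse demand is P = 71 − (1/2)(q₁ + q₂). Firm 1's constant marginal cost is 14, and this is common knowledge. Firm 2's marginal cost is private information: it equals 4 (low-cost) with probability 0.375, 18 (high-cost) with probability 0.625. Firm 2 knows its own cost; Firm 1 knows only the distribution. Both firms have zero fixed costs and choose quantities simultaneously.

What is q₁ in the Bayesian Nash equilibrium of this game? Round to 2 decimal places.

Type-c best response for Firm 2: q₂(c) = (71 − c) − q₁/2.
Firm 1 maximizes expected profit; its first-order condition is 71 − q₁ − (1/2)E[q₂] − 14 = 0.
Substituting E[q₂] and solving: E[c₂] = 12.75, so q₁ = (71 − 2·14 + 12.75)/(3/2) = 37.1667.

37.17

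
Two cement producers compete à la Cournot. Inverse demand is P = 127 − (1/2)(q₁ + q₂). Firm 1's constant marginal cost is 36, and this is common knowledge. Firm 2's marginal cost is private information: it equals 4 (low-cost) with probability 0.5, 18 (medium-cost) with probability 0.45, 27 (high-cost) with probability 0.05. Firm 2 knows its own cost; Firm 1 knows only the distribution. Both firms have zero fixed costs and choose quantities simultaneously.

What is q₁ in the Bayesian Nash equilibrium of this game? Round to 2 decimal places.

Type-c best response for Firm 2: q₂(c) = (127 − c) − q₁/2.
Firm 1 maximizes expected profit; its first-order condition is 127 − q₁ − (1/2)E[q₂] − 36 = 0.
Substituting E[q₂] and solving: E[c₂] = 11.45, so q₁ = (127 − 2·36 + 11.45)/(3/2) = 44.3.

44.30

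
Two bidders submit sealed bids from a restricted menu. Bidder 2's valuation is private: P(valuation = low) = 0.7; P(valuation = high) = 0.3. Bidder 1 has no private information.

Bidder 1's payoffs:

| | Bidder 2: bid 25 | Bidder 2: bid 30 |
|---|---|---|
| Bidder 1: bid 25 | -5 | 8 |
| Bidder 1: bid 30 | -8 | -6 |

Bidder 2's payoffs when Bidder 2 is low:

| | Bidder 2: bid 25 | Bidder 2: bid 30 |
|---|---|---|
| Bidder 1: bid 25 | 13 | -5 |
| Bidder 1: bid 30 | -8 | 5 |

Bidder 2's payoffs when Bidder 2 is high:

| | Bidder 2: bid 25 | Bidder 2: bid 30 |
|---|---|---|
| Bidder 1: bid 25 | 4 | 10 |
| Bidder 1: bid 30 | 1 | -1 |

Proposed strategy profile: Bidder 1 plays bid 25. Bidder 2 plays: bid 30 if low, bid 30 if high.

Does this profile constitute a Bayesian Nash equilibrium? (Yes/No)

No

A profile is a BNE iff every type of every player is best-responding given beliefs about the other side.
Bidder 1 plays bid 25: E[bid 25] = 0.7·(8) + 0.3·(8) = 8; E[bid 30] = -6. Best-responding. ✓
Bidder 2 (valuation low), facing bid 25: bid 25 gives 13, bid 30 gives -5. Proposed bid 30 is not best — profitable deviation exists. ✗
Bidder 2 (valuation high), facing bid 25: bid 25 gives 4, bid 30 gives 10. Proposed bid 30 is best. ✓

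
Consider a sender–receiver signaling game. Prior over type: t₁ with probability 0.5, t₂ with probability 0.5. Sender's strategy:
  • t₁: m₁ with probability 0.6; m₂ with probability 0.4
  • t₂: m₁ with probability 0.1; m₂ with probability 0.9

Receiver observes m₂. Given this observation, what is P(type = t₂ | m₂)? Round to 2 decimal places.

Apply Bayes' rule using the sender's strategy as the likelihood.
P(m₂) = 0.5·0.4 + 0.5·0.9 = 0.65
P(t₂ | m₂) = (0.5·0.9) / 0.65 = 0.45 / 0.65 = 0.692308

0.69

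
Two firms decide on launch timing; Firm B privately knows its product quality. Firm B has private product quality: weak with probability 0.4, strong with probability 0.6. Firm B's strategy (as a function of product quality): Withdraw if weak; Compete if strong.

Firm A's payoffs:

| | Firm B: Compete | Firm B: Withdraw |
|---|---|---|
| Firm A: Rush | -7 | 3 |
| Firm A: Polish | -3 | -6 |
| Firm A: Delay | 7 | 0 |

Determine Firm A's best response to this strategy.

Delay

Compute Firm A's expected payoff for each action, taking the expectation over Firm B's type.
E[Rush] = 0.4·(3) + 0.6·(-7) = -3
E[Polish] = 0.4·(-6) + 0.6·(-3) = -4.2
E[Delay] = 0.4·(0) + 0.6·(7) = 4.2
Best response: Delay (4.2 is the largest).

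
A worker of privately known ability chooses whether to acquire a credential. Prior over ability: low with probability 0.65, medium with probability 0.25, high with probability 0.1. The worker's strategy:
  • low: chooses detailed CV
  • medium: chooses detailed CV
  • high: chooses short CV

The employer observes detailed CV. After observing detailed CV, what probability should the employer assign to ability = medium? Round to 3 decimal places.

0.278

P(detailed CV) = 0.65·1 + 0.25·1 + 0.1·0 = 0.9
P(medium | detailed CV) = (0.25·1) / 0.9 = 0.25 / 0.9 = 0.277778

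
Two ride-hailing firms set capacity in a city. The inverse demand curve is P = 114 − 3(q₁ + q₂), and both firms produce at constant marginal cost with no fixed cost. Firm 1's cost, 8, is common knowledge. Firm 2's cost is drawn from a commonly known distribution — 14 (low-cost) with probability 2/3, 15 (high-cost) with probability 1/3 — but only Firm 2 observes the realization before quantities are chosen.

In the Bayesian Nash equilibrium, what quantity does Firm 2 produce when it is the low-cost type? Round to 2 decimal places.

10.43

Firm 2 with cost c maximizes (114 − 3(q₁+q₂) − c)·q₂, giving q₂(c) = (114 − c − 3q₁)/6.
E[c₂] = 2/3·14 + 1/3·15 = 14.3333
Firm 1's FOC against E[q₂] yields q₁ = (114 − 2·8 + E[c₂])/9 = (114 − 16 + 14.3333)/9 = 12.4815.
q₂(low-cost) = (114 − 14 − 3·12.4815)/6 = 10.4259.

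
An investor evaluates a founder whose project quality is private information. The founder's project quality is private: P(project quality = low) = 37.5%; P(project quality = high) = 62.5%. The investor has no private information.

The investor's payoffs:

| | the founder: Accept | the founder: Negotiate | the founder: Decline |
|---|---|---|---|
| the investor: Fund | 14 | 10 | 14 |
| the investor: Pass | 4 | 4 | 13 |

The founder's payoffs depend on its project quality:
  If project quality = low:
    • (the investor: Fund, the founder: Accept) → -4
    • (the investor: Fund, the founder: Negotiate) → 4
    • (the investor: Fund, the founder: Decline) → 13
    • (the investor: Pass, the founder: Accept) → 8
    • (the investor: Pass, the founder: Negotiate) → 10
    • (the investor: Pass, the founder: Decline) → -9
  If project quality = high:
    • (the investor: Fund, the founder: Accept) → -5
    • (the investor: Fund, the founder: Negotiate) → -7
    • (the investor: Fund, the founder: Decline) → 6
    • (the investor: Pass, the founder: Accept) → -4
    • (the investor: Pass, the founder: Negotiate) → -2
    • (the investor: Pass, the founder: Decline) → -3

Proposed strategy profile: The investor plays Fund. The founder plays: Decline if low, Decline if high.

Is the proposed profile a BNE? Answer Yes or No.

Yes

The investor plays Fund: E[Fund] = 0.375·(14) + 0.625·(14) = 14; E[Pass] = 13. Best-responding. ✓
The founder (project quality low), facing Fund: Accept gives -4, Negotiate gives 4, Decline gives 13. Proposed Decline is best. ✓
The founder (project quality high), facing Fund: Accept gives -5, Negotiate gives -7, Decline gives 6. Proposed Decline is best. ✓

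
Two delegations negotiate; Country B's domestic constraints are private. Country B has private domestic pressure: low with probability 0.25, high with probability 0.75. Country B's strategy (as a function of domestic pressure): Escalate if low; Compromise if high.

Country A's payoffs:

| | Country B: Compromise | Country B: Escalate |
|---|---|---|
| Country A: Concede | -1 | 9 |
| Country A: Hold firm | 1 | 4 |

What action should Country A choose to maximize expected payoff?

Hold firm

E[Concede] = 0.25·(9) + 0.75·(-1) = 1.5
E[Hold firm] = 0.25·(4) + 0.75·(1) = 1.75
Best response: Hold firm (1.75 is the largest).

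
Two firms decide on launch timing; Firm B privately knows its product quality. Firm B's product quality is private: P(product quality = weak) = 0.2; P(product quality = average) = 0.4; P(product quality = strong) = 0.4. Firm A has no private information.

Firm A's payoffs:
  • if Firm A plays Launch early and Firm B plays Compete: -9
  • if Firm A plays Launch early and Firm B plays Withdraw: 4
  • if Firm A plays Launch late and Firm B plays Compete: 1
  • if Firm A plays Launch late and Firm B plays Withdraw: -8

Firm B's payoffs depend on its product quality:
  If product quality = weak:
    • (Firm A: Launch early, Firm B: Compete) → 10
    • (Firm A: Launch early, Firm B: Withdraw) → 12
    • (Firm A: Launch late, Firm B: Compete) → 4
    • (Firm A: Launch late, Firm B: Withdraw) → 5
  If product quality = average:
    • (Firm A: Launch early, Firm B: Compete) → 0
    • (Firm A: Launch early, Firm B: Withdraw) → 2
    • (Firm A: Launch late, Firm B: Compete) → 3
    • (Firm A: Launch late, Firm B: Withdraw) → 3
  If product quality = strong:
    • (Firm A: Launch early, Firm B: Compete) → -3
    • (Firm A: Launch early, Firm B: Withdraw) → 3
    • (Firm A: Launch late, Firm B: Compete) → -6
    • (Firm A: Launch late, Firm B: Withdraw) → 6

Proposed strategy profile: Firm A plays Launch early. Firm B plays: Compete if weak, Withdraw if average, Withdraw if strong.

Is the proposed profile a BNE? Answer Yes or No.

No

Firm A plays Launch early: E[Launch early] = 0.2·(-9) + 0.4·(4) + 0.4·(4) = 1.4; E[Launch late] = -6.2. Best-responding. ✓
Firm B (product quality weak), facing Launch early: Compete gives 10, Withdraw gives 12. Proposed Compete is not best — profitable deviation exists. ✗
Firm B (product quality average), facing Launch early: Compete gives 0, Withdraw gives 2. Proposed Withdraw is best. ✓
Firm B (product quality strong), facing Launch early: Compete gives -3, Withdraw gives 3. Proposed Withdraw is best. ✓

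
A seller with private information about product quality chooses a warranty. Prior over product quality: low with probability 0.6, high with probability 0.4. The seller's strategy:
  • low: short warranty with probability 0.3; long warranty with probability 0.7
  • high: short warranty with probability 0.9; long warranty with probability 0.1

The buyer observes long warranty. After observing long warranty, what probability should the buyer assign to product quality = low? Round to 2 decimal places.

Apply Bayes' rule using the sender's strategy as the likelihood.
P(long warranty) = 0.6·0.7 + 0.4·0.1 = 0.46
P(low | long warranty) = (0.6·0.7) / 0.46 = 0.42 / 0.46 = 0.913043

0.91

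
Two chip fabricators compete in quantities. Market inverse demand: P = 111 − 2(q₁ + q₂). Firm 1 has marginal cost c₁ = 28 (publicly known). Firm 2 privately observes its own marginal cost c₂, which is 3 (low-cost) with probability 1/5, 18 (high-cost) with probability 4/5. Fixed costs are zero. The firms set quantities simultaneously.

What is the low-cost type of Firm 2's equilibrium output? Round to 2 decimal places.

Type-c best response for Firm 2: q₂(c) = (111 − c)/4 − q₁/2.
Firm 1 maximizes expected profit; its first-order condition is 111 − 4q₁ − 2E[q₂] − 28 = 0.
Substituting E[q₂] and solving: E[c₂] = 15, so q₁ = (111 − 2·28 + 15)/6 = 11.6667.
q₂(low-cost) = (111 − 3 − 2·11.6667)/4 = 21.1667.

21.17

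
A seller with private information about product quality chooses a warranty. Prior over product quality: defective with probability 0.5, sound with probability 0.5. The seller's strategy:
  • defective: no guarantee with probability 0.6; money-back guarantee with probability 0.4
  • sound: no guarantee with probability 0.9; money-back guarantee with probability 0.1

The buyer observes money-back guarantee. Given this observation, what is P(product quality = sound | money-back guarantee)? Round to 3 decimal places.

P(money-back guarantee) = 0.5·0.4 + 0.5·0.1 = 0.25
P(sound | money-back guarantee) = (0.5·0.1) / 0.25 = 0.05 / 0.25 = 0.2

0.200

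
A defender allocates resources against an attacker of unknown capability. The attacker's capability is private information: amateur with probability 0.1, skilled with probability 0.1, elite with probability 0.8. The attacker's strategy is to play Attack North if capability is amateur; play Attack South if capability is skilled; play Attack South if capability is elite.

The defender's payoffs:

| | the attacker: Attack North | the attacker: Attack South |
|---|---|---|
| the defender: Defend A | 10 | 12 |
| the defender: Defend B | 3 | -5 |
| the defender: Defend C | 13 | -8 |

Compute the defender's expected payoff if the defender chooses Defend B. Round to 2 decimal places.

E[Defend B] = 0.1·3 + 0.1·(-5) + 0.8·(-5) = 0.3 + (-0.5) + (-4) = -4.2

-4.20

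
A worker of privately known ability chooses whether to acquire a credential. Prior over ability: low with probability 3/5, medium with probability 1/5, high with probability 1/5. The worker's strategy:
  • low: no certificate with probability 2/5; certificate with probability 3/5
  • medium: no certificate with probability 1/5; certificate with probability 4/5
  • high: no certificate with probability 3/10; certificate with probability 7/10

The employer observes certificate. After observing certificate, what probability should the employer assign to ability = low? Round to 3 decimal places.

0.545

Apply Bayes' rule using the sender's strategy as the likelihood.
P(certificate) = (3/5)·(3/5) + (1/5)·(4/5) + (1/5)·(7/10) = 33/50
P(low | certificate) = ((3/5)·(3/5)) / (33/50) = (9/25) / (33/50) = 6/11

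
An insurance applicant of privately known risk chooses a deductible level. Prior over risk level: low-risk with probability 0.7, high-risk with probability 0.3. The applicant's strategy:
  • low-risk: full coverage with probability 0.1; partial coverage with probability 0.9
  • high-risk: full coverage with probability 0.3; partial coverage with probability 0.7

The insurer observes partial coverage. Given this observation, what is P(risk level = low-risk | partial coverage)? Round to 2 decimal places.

Apply Bayes' rule using the sender's strategy as the likelihood.
P(partial coverage) = 0.7·0.9 + 0.3·0.7 = 0.84
P(low-risk | partial coverage) = (0.7·0.9) / 0.84 = 0.63 / 0.84 = 0.75

0.75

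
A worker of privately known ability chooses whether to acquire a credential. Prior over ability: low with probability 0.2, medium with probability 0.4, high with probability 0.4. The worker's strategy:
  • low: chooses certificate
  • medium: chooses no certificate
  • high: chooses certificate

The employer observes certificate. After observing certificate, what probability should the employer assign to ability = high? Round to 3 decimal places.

0.667

P(certificate) = 0.2·1 + 0.4·0 + 0.4·1 = 0.6
P(high | certificate) = (0.4·1) / 0.6 = 0.4 / 0.6 = 0.666667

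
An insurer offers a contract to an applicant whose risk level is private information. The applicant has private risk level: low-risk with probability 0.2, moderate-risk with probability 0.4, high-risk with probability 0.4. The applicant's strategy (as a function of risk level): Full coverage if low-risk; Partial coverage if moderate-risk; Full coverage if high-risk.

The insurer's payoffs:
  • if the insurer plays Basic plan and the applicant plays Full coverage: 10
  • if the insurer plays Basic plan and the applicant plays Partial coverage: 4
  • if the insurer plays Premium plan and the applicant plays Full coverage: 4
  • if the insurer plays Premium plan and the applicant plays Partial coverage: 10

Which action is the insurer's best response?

Basic plan

E[Basic plan] = 0.2·(10) + 0.4·(4) + 0.4·(10) = 7.6
E[Premium plan] = 0.2·(4) + 0.4·(10) + 0.4·(4) = 6.4
Best response: Basic plan (7.6 is the largest).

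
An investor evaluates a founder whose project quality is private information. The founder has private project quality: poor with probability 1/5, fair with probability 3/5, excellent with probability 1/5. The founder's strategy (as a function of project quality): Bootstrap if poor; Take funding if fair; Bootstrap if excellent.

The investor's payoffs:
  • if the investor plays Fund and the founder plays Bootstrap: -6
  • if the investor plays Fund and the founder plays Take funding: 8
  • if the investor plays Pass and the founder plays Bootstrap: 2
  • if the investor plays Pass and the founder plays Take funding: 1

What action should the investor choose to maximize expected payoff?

Fund

Compute the investor's expected payoff for each action, taking the expectation over the founder's type.
E[Fund] = 1/5·(-6) + 3/5·(8) + 1/5·(-6) = 12/5
E[Pass] = 1/5·(2) + 3/5·(1) + 1/5·(2) = 7/5
Best response: Fund (12/5 is the largest).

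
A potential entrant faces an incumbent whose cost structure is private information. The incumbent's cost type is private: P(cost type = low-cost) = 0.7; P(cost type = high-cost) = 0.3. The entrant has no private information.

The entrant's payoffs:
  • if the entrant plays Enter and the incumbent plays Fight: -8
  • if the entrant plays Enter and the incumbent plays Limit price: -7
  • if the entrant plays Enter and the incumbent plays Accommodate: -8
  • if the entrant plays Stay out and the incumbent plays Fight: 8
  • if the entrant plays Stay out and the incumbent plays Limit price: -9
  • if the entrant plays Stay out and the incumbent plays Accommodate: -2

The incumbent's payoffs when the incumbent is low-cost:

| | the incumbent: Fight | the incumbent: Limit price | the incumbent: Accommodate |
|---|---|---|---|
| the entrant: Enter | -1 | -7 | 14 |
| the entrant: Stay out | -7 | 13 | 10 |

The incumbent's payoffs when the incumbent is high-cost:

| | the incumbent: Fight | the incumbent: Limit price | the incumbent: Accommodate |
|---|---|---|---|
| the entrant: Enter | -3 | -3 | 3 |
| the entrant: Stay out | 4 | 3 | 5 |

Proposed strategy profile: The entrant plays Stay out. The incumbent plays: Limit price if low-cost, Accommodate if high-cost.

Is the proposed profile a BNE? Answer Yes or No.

The entrant plays Stay out: E[Stay out] = 0.7·(-9) + 0.3·(-2) = -6.9; E[Enter] = -7.3. Best-responding. ✓
The incumbent (cost type low-cost), facing Stay out: Fight gives -7, Limit price gives 13, Accommodate gives 10. Proposed Limit price is best. ✓
The incumbent (cost type high-cost), facing Stay out: Fight gives 4, Limit price gives 3, Accommodate gives 5. Proposed Accommodate is best. ✓

Yes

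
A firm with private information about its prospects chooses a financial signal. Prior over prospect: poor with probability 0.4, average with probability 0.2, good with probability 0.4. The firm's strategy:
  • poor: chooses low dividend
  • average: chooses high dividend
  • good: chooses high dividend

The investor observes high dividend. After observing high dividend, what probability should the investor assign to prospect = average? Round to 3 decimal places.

0.333

Apply Bayes' rule using the sender's strategy as the likelihood.
P(high dividend) = 0.4·0 + 0.2·1 + 0.4·1 = 0.6
P(average | high dividend) = (0.2·1) / 0.6 = 0.2 / 0.6 = 0.333333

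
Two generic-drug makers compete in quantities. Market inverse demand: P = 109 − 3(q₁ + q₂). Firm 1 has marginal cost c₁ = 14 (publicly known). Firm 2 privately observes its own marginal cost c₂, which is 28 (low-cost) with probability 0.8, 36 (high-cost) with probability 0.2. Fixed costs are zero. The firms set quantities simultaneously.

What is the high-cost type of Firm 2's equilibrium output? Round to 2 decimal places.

Type-c best response for Firm 2: q₂(c) = (109 − c)/6 − q₁/2.
Firm 1 maximizes expected profit; its first-order condition is 109 − 6q₁ − 3E[q₂] − 14 = 0.
Substituting E[q₂] and solving: E[c₂] = 29.6, so q₁ = (109 − 2·14 + 29.6)/9 = 12.2889.
q₂(high-cost) = (109 − 36 − 3·12.2889)/6 = 6.02222.

6.02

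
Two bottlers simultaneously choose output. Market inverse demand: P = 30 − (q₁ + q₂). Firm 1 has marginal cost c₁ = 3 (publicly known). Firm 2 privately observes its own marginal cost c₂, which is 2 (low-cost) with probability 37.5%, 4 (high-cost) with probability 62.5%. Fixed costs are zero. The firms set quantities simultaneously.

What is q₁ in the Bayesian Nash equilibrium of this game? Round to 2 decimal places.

9.08

Type-c best response for Firm 2: q₂(c) = (30 − c)/2 − q₁/2.
Firm 1 maximizes expected profit; its first-order condition is 30 − 2q₁ − E[q₂] − 3 = 0.
Substituting E[q₂] and solving: E[c₂] = 3.25, so q₁ = (30 − 2·3 + 3.25)/3 = 9.08333.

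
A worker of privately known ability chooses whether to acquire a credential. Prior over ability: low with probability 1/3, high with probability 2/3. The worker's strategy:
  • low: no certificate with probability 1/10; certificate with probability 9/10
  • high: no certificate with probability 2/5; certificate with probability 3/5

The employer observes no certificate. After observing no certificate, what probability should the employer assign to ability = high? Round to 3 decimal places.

P(no certificate) = (1/3)·(1/10) + (2/3)·(2/5) = 3/10
P(high | no certificate) = ((2/3)·(2/5)) / (3/10) = (4/15) / (3/10) = 8/9

0.889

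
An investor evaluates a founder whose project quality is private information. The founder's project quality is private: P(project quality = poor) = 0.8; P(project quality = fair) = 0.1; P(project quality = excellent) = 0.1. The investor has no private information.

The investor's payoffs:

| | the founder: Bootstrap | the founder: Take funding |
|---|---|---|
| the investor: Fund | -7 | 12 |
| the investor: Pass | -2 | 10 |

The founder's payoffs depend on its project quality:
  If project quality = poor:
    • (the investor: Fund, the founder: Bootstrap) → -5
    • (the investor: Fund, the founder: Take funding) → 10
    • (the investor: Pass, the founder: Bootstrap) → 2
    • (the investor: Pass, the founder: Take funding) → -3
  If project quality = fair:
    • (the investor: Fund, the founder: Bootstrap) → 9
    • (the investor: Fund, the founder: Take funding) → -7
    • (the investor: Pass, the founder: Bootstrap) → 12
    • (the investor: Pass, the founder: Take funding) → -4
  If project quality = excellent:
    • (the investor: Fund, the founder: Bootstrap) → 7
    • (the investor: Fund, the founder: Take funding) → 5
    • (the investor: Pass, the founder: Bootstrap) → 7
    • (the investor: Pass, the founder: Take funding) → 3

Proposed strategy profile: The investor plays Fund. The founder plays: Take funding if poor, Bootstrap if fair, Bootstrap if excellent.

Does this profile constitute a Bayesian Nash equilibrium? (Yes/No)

The investor plays Fund: E[Fund] = 0.8·(12) + 0.1·(-7) + 0.1·(-7) = 8.2; E[Pass] = 7.6. Best-responding. ✓
The founder (project quality poor), facing Fund: Bootstrap gives -5, Take funding gives 10. Proposed Take funding is best. ✓
The founder (project quality fair), facing Fund: Bootstrap gives 9, Take funding gives -7. Proposed Bootstrap is best. ✓
The founder (project quality excellent), facing Fund: Bootstrap gives 7, Take funding gives 5. Proposed Bootstrap is best. ✓

Yes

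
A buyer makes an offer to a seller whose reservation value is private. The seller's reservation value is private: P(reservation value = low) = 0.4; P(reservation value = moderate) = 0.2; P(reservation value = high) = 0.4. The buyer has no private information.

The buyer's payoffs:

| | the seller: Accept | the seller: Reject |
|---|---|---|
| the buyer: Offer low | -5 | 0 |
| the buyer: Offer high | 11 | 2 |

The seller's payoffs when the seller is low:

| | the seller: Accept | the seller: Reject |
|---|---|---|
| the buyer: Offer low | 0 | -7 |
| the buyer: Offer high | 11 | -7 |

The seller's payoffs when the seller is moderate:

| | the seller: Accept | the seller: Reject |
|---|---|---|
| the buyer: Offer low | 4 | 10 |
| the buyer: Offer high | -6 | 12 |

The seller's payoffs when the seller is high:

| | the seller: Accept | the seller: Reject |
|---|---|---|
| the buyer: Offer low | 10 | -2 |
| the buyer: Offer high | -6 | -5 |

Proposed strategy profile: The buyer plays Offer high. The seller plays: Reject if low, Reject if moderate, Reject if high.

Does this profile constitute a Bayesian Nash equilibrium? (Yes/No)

No

The buyer plays Offer high: E[Offer high] = 0.4·(2) + 0.2·(2) + 0.4·(2) = 2; E[Offer low] = 0. Best-responding. ✓
The seller (reservation value low), facing Offer high: Accept gives 11, Reject gives -7. Proposed Reject is not best — profitable deviation exists. ✗
The seller (reservation value moderate), facing Offer high: Accept gives -6, Reject gives 12. Proposed Reject is best. ✓
The seller (reservation value high), facing Offer high: Accept gives -6, Reject gives -5. Proposed Reject is best. ✓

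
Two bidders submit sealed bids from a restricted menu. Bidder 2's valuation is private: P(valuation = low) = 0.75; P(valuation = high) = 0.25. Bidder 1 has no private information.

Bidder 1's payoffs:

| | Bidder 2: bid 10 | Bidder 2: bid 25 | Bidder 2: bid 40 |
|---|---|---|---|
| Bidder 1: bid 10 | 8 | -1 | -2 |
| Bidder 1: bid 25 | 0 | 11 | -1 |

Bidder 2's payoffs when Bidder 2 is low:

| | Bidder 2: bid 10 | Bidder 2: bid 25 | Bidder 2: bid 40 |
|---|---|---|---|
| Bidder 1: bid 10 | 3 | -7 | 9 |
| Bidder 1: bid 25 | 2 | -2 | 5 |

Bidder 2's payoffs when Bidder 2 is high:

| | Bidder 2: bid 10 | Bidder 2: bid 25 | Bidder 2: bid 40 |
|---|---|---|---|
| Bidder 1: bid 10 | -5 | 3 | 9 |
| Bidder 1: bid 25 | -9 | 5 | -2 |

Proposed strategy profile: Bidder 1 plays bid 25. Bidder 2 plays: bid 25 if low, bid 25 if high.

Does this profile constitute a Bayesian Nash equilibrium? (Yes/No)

No

Bidder 1 plays bid 25: E[bid 25] = 0.75·(11) + 0.25·(11) = 11; E[bid 10] = -1. Best-responding. ✓
Bidder 2 (valuation low), facing bid 25: bid 10 gives 2, bid 25 gives -2, bid 40 gives 5. Proposed bid 25 is not best — profitable deviation exists. ✗
Bidder 2 (valuation high), facing bid 25: bid 10 gives -9, bid 25 gives 5, bid 40 gives -2. Proposed bid 25 is best. ✓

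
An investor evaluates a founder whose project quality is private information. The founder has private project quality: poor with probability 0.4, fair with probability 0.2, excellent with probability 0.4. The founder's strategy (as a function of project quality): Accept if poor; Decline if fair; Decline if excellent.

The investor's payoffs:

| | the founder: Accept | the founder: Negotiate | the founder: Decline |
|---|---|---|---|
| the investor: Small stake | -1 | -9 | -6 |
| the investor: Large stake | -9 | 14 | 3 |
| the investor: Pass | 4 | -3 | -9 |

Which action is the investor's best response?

Large stake

E[Small stake] = 0.4·(-1) + 0.2·(-6) + 0.4·(-6) = -4
E[Large stake] = 0.4·(-9) + 0.2·(3) + 0.4·(3) = -1.8
E[Pass] = 0.4·(4) + 0.2·(-9) + 0.4·(-9) = -3.8
Best response: Large stake (-1.8 is the largest).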